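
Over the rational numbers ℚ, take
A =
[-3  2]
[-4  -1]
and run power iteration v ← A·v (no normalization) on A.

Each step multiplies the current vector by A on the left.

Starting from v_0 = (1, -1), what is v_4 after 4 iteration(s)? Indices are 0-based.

v_4 = (-175, -17)

v_0 = (1, -1).
v_1 = A·v_0 = (-5, -3).
v_2 = A·v_1 = (9, 23).
v_3 = A·v_2 = (19, -59).
v_4 = A·v_3 = (-175, -17).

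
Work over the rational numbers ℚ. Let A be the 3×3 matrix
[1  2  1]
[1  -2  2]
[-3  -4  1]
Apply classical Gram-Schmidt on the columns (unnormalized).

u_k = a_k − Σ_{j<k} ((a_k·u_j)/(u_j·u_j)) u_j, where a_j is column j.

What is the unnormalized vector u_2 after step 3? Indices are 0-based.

Step 1: u_0 = a_0 = (1, 1, -3).
Step 2: u_1 = a_1 − (12/11)·u_0 = (10/11, -34/11, -8/11).
Step 3: u_2 = a_2 − (0)·u_0 − (-11/20)·u_1 = (3/2, 3/10, 3/5).

u_2 = (3/2, 3/10, 3/5)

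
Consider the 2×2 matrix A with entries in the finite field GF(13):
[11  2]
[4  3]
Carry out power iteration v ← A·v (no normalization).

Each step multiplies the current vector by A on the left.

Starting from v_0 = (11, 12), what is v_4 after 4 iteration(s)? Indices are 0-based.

v_0 = (11, 12).
v_1 = A·v_0 = (2, 2).
v_2 = A·v_1 = (0, 1).
v_3 = A·v_2 = (2, 3).
v_4 = A·v_3 = (2, 4).

v_4 = (2, 4)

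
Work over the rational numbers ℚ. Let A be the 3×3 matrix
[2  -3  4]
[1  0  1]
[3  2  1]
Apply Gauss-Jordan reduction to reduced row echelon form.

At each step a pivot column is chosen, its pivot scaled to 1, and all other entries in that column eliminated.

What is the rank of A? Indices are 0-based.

rank = 3

step 1: normalize row 0 (÷2) = (1, -3/2, 2)
  row 1: subtract 1×row0 = (0, 3/2, -1)
  row 2: subtract 3×row0 = (0, 13/2, -5)
step 2: normalize row 1 (÷3/2) = (0, 1, -2/3)
  row 0: subtract -3/2×row1 = (1, 0, 1)
  row 2: subtract 13/2×row1 = (0, 0, -2/3)
step 3: normalize row 2 (÷-2/3) = (0, 0, 1)
  row 0: subtract 1×row2 = (1, 0, 0)
  row 1: subtract -2/3×row2 = (0, 1, 0)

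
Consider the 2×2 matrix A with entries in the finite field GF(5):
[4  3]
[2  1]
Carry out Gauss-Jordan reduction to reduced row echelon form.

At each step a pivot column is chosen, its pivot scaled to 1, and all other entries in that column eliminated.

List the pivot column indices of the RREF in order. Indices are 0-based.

pivot columns: 0, 1

pivot(0,0)=4: scale R0 → (1, 2)
  clear (1,0): R1 −= (2)R0 → (0, 2)
pivot(1,1)=2: scale R1 → (0, 1)
  clear (0,1): R0 −= (2)R1 → (1, 0)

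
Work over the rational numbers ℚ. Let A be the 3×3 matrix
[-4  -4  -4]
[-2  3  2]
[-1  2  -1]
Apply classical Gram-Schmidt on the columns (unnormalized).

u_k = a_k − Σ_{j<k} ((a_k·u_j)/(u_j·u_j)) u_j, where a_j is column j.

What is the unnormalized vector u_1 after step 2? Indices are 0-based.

u_1 = (-52/21, 79/21, 50/21)

Step 1: u_0 = a_0 = (-4, -2, -1).
Step 2: u_1 = a_1 − (8/21)·u_0 = (-52/21, 79/21, 50/21).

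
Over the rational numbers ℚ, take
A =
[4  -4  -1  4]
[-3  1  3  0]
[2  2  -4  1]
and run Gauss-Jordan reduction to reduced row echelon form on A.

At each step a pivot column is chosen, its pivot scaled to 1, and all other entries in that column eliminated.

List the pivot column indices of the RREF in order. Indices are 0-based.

pivot(0,0)=4: scale R0 → (1, -1, -1/4, 1)
  clear (1,0): R1 −= (-3)R0 → (0, -2, 9/4, 3)
  clear (2,0): R2 −= (2)R0 → (0, 4, -7/2, -1)
pivot(1,1)=-2: scale R1 → (0, 1, -9/8, -3/2)
  clear (0,1): R0 −= (-1)R1 → (1, 0, -11/8, -1/2)
  clear (2,1): R2 −= (4)R1 → (0, 0, 1, 5)
pivot(2,2)=1: scale R2 → (0, 0, 1, 5)
  clear (0,2): R0 −= (-11/8)R2 → (1, 0, 0, 51/8)
  clear (1,2): R1 −= (-9/8)R2 → (0, 1, 0, 33/8)

pivot columns: 0, 1, 2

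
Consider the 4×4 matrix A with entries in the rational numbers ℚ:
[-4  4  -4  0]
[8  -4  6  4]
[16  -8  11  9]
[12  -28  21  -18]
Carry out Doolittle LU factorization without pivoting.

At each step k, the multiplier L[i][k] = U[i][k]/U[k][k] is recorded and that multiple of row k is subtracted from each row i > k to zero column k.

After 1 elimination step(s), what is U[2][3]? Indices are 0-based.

U[2][3] = 9

[col 0] pivot -4
  R1 -= -2*R0 → (0, 4, -2, 4)  (L[1][0] := -2)
  R2 -= -4*R0 → (0, 8, -5, 9)  (L[2][0] := -4)
  R3 -= -3*R0 → (0, -16, 9, -18)  (L[3][0] := -3)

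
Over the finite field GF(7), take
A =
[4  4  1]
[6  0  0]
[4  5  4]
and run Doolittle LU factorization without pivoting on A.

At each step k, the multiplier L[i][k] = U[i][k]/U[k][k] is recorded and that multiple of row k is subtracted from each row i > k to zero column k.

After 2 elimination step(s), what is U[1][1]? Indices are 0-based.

U[1][1] = 1

k=0: U[0][0]=4
  eliminate (1,0): mult=5, new row 1: (0, 1, 2); set L[1][0]=5
  eliminate (2,0): mult=1, new row 2: (0, 1, 3); set L[2][0]=1
k=1: U[1][1]=1
  eliminate (2,1): mult=1, new row 2: (0, 0, 1); set L[2][1]=1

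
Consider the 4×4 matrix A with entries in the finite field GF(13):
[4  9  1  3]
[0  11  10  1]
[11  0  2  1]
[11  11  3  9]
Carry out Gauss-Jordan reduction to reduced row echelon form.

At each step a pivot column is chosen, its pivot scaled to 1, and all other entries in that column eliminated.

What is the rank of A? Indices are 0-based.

rank = 3

pivot(0,0)=4: scale R0 → (1, 12, 10, 4)
  clear (2,0): R2 −= (11)R0 → (0, 11, 9, 9)
  clear (3,0): R3 −= (11)R0 → (0, 9, 10, 4)
pivot(1,1)=11: scale R1 → (0, 1, 8, 6)
  clear (0,1): R0 −= (12)R1 → (1, 0, 5, 10)
  clear (2,1): R2 −= (11)R1 → (0, 0, 12, 8)
  clear (3,1): R3 −= (9)R1 → (0, 0, 3, 2)
pivot(2,2)=12: scale R2 → (0, 0, 1, 5)
  clear (0,2): R0 −= (5)R2 → (1, 0, 0, 11)
  clear (1,2): R1 −= (8)R2 → (0, 1, 0, 5)
  clear (3,2): R3 −= (3)R2 → (0, 0, 0, 0)
col 3: no nonzero at/below row 3; advance.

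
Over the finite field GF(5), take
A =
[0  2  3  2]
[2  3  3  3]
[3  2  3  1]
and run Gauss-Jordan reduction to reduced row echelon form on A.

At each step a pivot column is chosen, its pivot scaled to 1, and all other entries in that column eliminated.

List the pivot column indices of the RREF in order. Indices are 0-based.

[1] R0 <-> R1
[1] R0 /= 2  ⇒  (1, 4, 4, 4)
     R2 -= 3·R0  ⇒  (0, 0, 1, 4)
[2] R1 /= 2  ⇒  (0, 1, 4, 1)
     R0 -= 4·R1  ⇒  (1, 0, 3, 0)
[3] R2 /= 1  ⇒  (0, 0, 1, 4)
     R0 -= 3·R2  ⇒  (1, 0, 0, 3)
     R1 -= 4·R2  ⇒  (0, 1, 0, 0)

pivot columns: 0, 1, 2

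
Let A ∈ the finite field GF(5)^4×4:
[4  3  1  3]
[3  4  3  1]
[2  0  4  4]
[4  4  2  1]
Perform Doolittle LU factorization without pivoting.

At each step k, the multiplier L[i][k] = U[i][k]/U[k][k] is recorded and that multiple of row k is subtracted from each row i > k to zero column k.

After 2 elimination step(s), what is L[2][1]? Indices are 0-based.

L[2][1] = 2

[col 0] pivot 4
  R1 -= 2*R0 → (0, 3, 1, 0)  (L[1][0] := 2)
  R2 -= 3*R0 → (0, 1, 1, 0)  (L[2][0] := 3)
  R3 -= 1*R0 → (0, 1, 1, 3)  (L[3][0] := 1)
[col 1] pivot 3
  R2 -= 2*R1 → (0, 0, 4, 0)  (L[2][1] := 2)
  R3 -= 2*R1 → (0, 0, 4, 3)  (L[3][1] := 2)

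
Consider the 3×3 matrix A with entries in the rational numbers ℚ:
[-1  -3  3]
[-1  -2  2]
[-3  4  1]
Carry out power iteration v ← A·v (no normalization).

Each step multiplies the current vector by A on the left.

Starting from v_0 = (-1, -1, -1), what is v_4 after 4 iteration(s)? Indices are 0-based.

v_4 = (-91, -70, 5)

v_0 = (-1, -1, -1).
v_1 = A·v_0 = (1, 1, -2).
v_2 = A·v_1 = (-10, -7, -1).
v_3 = A·v_2 = (28, 22, 1).
v_4 = A·v_3 = (-91, -70, 5).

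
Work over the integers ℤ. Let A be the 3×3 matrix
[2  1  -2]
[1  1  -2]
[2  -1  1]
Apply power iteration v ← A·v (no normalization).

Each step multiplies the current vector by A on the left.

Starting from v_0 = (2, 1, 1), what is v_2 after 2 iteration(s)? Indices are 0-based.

v_0 = (2, 1, 1).
v_1 = A·v_0 = (3, 1, 4).
v_2 = A·v_1 = (-1, -4, 9).

v_2 = (-1, -4, 9)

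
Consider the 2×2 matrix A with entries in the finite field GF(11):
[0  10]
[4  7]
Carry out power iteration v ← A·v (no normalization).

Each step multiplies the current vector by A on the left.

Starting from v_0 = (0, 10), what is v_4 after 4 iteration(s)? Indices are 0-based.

v_4 = (1, 8)

v_0 = (0, 10).
v_1 = A·v_0 = (1, 4).
v_2 = A·v_1 = (7, 10).
v_3 = A·v_2 = (1, 10).
v_4 = A·v_3 = (1, 8).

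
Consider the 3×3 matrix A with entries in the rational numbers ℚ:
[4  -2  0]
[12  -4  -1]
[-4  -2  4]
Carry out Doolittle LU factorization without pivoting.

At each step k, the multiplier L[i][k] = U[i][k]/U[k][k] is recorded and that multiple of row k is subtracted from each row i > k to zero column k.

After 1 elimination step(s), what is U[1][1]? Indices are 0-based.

[col 0] pivot 4
  R1 -= 3*R0 → (0, 2, -1)  (L[1][0] := 3)
  R2 -= -1*R0 → (0, -4, 4)  (L[2][0] := -1)

U[1][1] = 2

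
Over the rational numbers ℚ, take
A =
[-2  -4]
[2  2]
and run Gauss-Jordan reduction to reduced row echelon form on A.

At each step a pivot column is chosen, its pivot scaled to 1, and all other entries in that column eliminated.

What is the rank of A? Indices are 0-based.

rank = 2

step 1: normalize row 0 (÷-2) = (1, 2)
  row 1: subtract 2×row0 = (0, -2)
step 2: normalize row 1 (÷-2) = (0, 1)
  row 0: subtract 2×row1 = (1, 0)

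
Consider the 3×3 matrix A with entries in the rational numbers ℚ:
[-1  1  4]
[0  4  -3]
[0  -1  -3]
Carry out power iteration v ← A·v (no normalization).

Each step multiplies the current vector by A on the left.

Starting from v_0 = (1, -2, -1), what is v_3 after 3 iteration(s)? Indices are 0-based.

v_0 = (1, -2, -1).
v_1 = A·v_0 = (-7, -5, 5).
v_2 = A·v_1 = (22, -35, -10).
v_3 = A·v_2 = (-97, -110, 65).

v_3 = (-97, -110, 65)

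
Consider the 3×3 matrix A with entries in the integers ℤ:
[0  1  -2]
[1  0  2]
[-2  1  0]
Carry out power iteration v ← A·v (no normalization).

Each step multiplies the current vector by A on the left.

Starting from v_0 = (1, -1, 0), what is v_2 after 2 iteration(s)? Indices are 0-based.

v_0 = (1, -1, 0).
v_1 = A·v_0 = (-1, 1, -3).
v_2 = A·v_1 = (7, -7, 3).

v_2 = (7, -7, 3)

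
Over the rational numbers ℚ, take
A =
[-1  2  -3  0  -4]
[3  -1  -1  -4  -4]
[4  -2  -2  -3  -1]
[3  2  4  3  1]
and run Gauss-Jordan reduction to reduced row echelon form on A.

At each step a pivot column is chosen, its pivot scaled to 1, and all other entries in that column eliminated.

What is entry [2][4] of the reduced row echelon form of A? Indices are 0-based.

[1] R0 /= -1  ⇒  (1, -2, 3, 0, 4)
     R1 -= 3·R0  ⇒  (0, 5, -10, -4, -16)
     R2 -= 4·R0  ⇒  (0, 6, -14, -3, -17)
     R3 -= 3·R0  ⇒  (0, 8, -5, 3, -11)
[2] R1 /= 5  ⇒  (0, 1, -2, -4/5, -16/5)
     R0 -= -2·R1  ⇒  (1, 0, -1, -8/5, -12/5)
     R2 -= 6·R1  ⇒  (0, 0, -2, 9/5, 11/5)
     R3 -= 8·R1  ⇒  (0, 0, 11, 47/5, 73/5)
[3] R2 /= -2  ⇒  (0, 0, 1, -9/10, -11/10)
     R0 -= -1·R2  ⇒  (1, 0, 0, -5/2, -7/2)
     R1 -= -2·R2  ⇒  (0, 1, 0, -13/5, -27/5)
     R3 -= 11·R2  ⇒  (0, 0, 0, 193/10, 267/10)
[4] R3 /= 193/10  ⇒  (0, 0, 0, 1, 267/193)
     R0 -= -5/2·R3  ⇒  (1, 0, 0, 0, -8/193)
     R1 -= -13/5·R3  ⇒  (0, 1, 0, 0, -348/193)
     R2 -= -9/10·R3  ⇒  (0, 0, 1, 0, 28/193)

M[2][4] = 28/193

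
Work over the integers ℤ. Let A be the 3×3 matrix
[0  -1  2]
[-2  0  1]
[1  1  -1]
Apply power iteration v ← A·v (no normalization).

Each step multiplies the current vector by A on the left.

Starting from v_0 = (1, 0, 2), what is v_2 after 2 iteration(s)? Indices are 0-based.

v_0 = (1, 0, 2).
v_1 = A·v_0 = (4, 0, -1).
v_2 = A·v_1 = (-2, -9, 5).

v_2 = (-2, -9, 5)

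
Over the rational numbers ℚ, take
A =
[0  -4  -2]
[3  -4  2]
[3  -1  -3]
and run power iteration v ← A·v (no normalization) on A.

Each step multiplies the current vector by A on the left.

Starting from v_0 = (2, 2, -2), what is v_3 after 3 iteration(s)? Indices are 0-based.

v_3 = (-56, -188, 88)

v_0 = (2, 2, -2).
v_1 = A·v_0 = (-4, -6, 10).
v_2 = A·v_1 = (4, 32, -36).
v_3 = A·v_2 = (-56, -188, 88).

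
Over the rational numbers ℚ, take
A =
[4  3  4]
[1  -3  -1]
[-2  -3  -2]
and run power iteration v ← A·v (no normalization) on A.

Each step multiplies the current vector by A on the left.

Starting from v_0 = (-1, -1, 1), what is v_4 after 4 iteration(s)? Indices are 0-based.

v_4 = (99, -153, -99)

v_0 = (-1, -1, 1).
v_1 = A·v_0 = (-3, 1, 3).
v_2 = A·v_1 = (3, -9, -3).
v_3 = A·v_2 = (-27, 33, 27).
v_4 = A·v_3 = (99, -153, -99).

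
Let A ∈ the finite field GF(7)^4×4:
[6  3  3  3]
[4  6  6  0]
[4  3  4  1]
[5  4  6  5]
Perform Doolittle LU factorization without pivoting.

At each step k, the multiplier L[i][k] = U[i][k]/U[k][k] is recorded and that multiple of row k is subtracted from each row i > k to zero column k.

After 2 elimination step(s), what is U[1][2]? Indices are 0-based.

[col 0] pivot 6
  R1 -= 3*R0 → (0, 4, 4, 5)  (L[1][0] := 3)
  R2 -= 3*R0 → (0, 1, 2, 6)  (L[2][0] := 3)
  R3 -= 2*R0 → (0, 5, 0, 6)  (L[3][0] := 2)
[col 1] pivot 4
  R2 -= 2*R1 → (0, 0, 1, 3)  (L[2][1] := 2)
  R3 -= 3*R1 → (0, 0, 2, 5)  (L[3][1] := 3)

U[1][2] = 4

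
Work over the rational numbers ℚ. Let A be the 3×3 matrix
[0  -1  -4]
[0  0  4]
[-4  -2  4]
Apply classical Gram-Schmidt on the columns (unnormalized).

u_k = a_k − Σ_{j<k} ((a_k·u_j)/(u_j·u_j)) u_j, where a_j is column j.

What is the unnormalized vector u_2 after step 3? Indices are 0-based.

u_2 = (0, 4, 0)

Step 1: u_0 = a_0 = (0, 0, -4).
Step 2: u_1 = a_1 − (1/2)·u_0 = (-1, 0, 0).
Step 3: u_2 = a_2 − (-1)·u_0 − (4)·u_1 = (0, 4, 0).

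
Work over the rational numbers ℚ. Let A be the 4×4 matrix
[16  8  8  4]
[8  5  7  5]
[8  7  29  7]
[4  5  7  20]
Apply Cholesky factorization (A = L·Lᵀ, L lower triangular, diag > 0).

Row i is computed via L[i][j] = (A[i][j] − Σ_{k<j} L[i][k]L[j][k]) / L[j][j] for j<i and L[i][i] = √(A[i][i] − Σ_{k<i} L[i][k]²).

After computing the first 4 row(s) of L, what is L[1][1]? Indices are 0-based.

L[1][1] = 1

Step 1: L[0][0] = √(16) = 4.
  L[1][0] = (8) / L[0][0] = 2.
Step 2: L[1][1] = √(1) = 1.
  L[2][0] = (8) / L[0][0] = 2.
  L[2][1] = (3) / L[1][1] = 3.
Step 3: L[2][2] = √(16) = 4.
  L[3][0] = (4) / L[0][0] = 1.
  L[3][1] = (3) / L[1][1] = 3.
  L[3][2] = (-4) / L[2][2] = -1.
Step 4: L[3][3] = √(9) = 3.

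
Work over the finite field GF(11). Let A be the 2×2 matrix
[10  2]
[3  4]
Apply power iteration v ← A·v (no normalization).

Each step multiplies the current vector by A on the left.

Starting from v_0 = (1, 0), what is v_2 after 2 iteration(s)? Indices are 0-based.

v_2 = (7, 9)

v_0 = (1, 0).
v_1 = A·v_0 = (10, 3).
v_2 = A·v_1 = (7, 9).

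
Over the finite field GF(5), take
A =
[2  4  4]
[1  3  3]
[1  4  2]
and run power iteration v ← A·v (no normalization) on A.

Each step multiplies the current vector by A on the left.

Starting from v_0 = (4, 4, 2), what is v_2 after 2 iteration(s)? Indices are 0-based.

v_2 = (3, 0, 3)

v_0 = (4, 4, 2).
v_1 = A·v_0 = (2, 2, 4).
v_2 = A·v_1 = (3, 0, 3).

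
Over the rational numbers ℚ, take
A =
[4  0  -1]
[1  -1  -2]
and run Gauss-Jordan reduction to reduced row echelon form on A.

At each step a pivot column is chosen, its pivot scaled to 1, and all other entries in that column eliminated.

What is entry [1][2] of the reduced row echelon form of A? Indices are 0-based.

M[1][2] = 7/4

[1] R0 /= 4  ⇒  (1, 0, -1/4)
     R1 -= 1·R0  ⇒  (0, -1, -7/4)
[2] R1 /= -1  ⇒  (0, 1, 7/4)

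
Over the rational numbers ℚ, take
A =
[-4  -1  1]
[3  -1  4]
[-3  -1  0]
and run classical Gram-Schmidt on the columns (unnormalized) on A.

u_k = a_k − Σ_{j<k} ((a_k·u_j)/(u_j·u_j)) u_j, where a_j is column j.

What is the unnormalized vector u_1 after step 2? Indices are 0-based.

Step 1: u_0 = a_0 = (-4, 3, -3).
Step 2: u_1 = a_1 − (2/17)·u_0 = (-9/17, -23/17, -11/17).

u_1 = (-9/17, -23/17, -11/17)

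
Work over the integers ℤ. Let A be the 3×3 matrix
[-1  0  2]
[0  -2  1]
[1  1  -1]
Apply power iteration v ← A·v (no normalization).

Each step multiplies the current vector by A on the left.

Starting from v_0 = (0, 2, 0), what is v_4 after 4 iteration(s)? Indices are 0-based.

v_0 = (0, 2, 0).
v_1 = A·v_0 = (0, -4, 2).
v_2 = A·v_1 = (4, 10, -6).
v_3 = A·v_2 = (-16, -26, 20).
v_4 = A·v_3 = (56, 72, -62).

v_4 = (56, 72, -62)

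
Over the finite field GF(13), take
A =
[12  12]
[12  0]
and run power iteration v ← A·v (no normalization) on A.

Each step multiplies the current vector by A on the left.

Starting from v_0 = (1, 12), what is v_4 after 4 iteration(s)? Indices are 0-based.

v_0 = (1, 12).
v_1 = A·v_0 = (0, 12).
v_2 = A·v_1 = (1, 0).
v_3 = A·v_2 = (12, 12).
v_4 = A·v_3 = (2, 1).

v_4 = (2, 1)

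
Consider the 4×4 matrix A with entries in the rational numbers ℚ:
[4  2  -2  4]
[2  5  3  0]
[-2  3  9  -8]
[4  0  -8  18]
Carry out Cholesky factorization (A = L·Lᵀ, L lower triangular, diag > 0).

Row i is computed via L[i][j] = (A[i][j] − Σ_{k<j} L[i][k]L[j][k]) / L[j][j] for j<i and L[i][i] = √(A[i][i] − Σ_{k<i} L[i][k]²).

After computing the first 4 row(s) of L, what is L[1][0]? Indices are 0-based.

Step 1: L[0][0] = √(4) = 2.
  L[1][0] = (2) / L[0][0] = 1.
Step 2: L[1][1] = √(4) = 2.
  L[2][0] = (-2) / L[0][0] = -1.
  L[2][1] = (4) / L[1][1] = 2.
Step 3: L[2][2] = √(4) = 2.
  L[3][0] = (4) / L[0][0] = 2.
  L[3][1] = (-2) / L[1][1] = -1.
  L[3][2] = (-4) / L[2][2] = -2.
Step 4: L[3][3] = √(9) = 3.

L[1][0] = 1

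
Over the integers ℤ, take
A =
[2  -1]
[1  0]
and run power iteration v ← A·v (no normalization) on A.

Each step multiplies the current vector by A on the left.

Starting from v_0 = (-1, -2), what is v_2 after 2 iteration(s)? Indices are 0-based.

v_2 = (1, 0)

v_0 = (-1, -2).
v_1 = A·v_0 = (0, -1).
v_2 = A·v_1 = (1, 0).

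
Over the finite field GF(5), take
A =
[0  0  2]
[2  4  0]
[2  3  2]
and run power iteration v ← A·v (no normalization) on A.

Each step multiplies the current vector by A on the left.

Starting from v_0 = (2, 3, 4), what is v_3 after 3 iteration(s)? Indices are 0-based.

v_3 = (2, 4, 1)

v_0 = (2, 3, 4).
v_1 = A·v_0 = (3, 1, 1).
v_2 = A·v_1 = (2, 0, 1).
v_3 = A·v_2 = (2, 4, 1).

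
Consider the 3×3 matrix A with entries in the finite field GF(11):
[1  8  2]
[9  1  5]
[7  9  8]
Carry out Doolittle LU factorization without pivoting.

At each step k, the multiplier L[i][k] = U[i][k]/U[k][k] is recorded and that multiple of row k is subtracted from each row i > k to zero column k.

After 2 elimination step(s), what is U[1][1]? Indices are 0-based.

Step 1: pivot at (0,0) is 1.
  row1 ← row1 − (9)·row0  ⇒  L[1][0]=9, U row1=(0, 6, 9)
  row2 ← row2 − (7)·row0  ⇒  L[2][0]=7, U row2=(0, 8, 5)
Step 2: pivot at (1,1) is 6.
  row2 ← row2 − (5)·row1  ⇒  L[2][1]=5, U row2=(0, 0, 4)

U[1][1] = 6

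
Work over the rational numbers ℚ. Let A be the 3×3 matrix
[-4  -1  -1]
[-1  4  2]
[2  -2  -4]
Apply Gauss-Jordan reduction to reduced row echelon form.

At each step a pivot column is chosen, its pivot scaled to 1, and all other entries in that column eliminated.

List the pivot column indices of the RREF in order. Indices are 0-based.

pivot columns: 0, 1, 2

pivot(0,0)=-4: scale R0 → (1, 1/4, 1/4)
  clear (1,0): R1 −= (-1)R0 → (0, 17/4, 9/4)
  clear (2,0): R2 −= (2)R0 → (0, -5/2, -9/2)
pivot(1,1)=17/4: scale R1 → (0, 1, 9/17)
  clear (0,1): R0 −= (1/4)R1 → (1, 0, 2/17)
  clear (2,1): R2 −= (-5/2)R1 → (0, 0, -54/17)
pivot(2,2)=-54/17: scale R2 → (0, 0, 1)
  clear (0,2): R0 −= (2/17)R2 → (1, 0, 0)
  clear (1,2): R1 −= (9/17)R2 → (0, 1, 0)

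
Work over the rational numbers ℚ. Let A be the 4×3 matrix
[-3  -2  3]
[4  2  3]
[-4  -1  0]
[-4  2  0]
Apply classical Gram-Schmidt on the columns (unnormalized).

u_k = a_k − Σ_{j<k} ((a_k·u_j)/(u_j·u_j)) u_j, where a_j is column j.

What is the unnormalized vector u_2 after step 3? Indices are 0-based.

u_2 = (1980/641, 1827/641, 126/641, 216/641)

Step 1: u_0 = a_0 = (-3, 4, -4, -4).
Step 2: u_1 = a_1 − (10/57)·u_0 = (-28/19, 74/57, -17/57, 154/57).
Step 3: u_2 = a_2 − (1/19)·u_0 − (-30/641)·u_1 = (1980/641, 1827/641, 126/641, 216/641).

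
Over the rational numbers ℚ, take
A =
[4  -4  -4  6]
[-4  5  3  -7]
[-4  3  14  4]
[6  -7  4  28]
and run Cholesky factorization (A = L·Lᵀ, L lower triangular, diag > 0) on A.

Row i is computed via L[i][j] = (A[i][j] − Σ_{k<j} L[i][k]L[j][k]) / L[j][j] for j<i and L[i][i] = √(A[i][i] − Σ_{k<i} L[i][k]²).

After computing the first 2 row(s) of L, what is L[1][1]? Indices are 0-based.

L[1][1] = 1

Step 1: L[0][0] = √(4) = 2.
  L[1][0] = (-4) / L[0][0] = -2.
Step 2: L[1][1] = √(1) = 1.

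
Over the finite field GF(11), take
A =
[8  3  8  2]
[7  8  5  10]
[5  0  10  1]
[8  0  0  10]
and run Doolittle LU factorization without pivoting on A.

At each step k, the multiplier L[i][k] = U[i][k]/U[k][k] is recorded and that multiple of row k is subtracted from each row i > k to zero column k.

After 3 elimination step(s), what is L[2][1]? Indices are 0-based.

L[2][1] = 4

Step 1: pivot at (0,0) is 8.
  row1 ← row1 − (5)·row0  ⇒  L[1][0]=5, U row1=(0, 4, 9, 0)
  row2 ← row2 − (2)·row0  ⇒  L[2][0]=2, U row2=(0, 5, 5, 8)
  row3 ← row3 − (1)·row0  ⇒  L[3][0]=1, U row3=(0, 8, 3, 8)
Step 2: pivot at (1,1) is 4.
  row2 ← row2 − (4)·row1  ⇒  L[2][1]=4, U row2=(0, 0, 2, 8)
  row3 ← row3 − (2)·row1  ⇒  L[3][1]=2, U row3=(0, 0, 7, 8)
Step 3: pivot at (2,2) is 2.
  row3 ← row3 − (9)·row2  ⇒  L[3][2]=9, U row3=(0, 0, 0, 2)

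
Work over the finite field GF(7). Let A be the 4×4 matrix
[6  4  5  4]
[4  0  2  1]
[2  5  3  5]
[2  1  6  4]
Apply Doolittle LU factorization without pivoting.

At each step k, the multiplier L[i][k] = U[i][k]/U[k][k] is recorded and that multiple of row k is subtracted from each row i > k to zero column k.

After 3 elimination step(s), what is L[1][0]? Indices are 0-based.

Step 1: pivot at (0,0) is 6.
  row1 ← row1 − (3)·row0  ⇒  L[1][0]=3, U row1=(0, 2, 1, 3)
  row2 ← row2 − (5)·row0  ⇒  L[2][0]=5, U row2=(0, 6, 6, 6)
  row3 ← row3 − (5)·row0  ⇒  L[3][0]=5, U row3=(0, 2, 2, 5)
Step 2: pivot at (1,1) is 2.
  row2 ← row2 − (3)·row1  ⇒  L[2][1]=3, U row2=(0, 0, 3, 4)
  row3 ← row3 − (1)·row1  ⇒  L[3][1]=1, U row3=(0, 0, 1, 2)
Step 3: pivot at (2,2) is 3.
  row3 ← row3 − (5)·row2  ⇒  L[3][2]=5, U row3=(0, 0, 0, 3)

L[1][0] = 3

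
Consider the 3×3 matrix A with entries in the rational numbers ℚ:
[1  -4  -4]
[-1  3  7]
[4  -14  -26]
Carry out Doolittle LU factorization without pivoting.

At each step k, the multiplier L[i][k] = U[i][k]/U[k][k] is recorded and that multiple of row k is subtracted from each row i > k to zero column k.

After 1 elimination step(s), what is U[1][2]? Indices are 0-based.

Step 1: pivot at (0,0) is 1.
  row1 ← row1 − (-1)·row0  ⇒  L[1][0]=-1, U row1=(0, -1, 3)
  row2 ← row2 − (4)·row0  ⇒  L[2][0]=4, U row2=(0, 2, -10)

U[1][2] = 3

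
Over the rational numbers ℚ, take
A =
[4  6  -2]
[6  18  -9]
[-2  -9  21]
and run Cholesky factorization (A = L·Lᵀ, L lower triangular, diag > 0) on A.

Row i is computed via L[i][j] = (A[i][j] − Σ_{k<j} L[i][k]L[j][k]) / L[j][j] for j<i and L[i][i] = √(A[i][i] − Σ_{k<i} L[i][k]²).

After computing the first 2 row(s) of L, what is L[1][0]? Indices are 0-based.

Step 1: L[0][0] = √(4) = 2.
  L[1][0] = (6) / L[0][0] = 3.
Step 2: L[1][1] = √(9) = 3.

L[1][0] = 3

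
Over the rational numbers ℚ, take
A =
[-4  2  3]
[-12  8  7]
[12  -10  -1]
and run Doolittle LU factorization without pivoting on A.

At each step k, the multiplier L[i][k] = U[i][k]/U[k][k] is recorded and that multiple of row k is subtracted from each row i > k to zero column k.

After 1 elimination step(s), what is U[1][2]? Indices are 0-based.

U[1][2] = -2

Step 1: pivot at (0,0) is -4.
  row1 ← row1 − (3)·row0  ⇒  L[1][0]=3, U row1=(0, 2, -2)
  row2 ← row2 − (-3)·row0  ⇒  L[2][0]=-3, U row2=(0, -4, 8)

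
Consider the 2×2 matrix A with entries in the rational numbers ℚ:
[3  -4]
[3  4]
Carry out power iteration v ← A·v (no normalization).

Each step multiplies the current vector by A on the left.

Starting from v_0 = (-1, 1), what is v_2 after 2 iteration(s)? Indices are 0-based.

v_2 = (-25, -17)

v_0 = (-1, 1).
v_1 = A·v_0 = (-7, 1).
v_2 = A·v_1 = (-25, -17).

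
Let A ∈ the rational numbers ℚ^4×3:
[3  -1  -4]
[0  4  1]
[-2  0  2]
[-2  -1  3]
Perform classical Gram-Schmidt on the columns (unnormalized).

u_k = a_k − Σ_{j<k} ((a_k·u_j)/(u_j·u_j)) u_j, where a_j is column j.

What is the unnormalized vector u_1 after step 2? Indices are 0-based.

Step 1: u_0 = a_0 = (3, 0, -2, -2).
Step 2: u_1 = a_1 − (-1/17)·u_0 = (-14/17, 4, -2/17, -19/17).

u_1 = (-14/17, 4, -2/17, -19/17)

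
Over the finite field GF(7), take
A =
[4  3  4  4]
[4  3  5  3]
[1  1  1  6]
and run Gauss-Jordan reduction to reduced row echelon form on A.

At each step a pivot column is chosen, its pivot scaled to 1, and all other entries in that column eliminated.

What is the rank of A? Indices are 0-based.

rank = 3

pivot(0,0)=4: scale R0 → (1, 6, 1, 1)
  clear (1,0): R1 −= (4)R0 → (0, 0, 1, 6)
  clear (2,0): R2 −= (1)R0 → (0, 2, 0, 5)
pivot(1,1): swap R1↔R2
pivot(1,1)=2: scale R1 → (0, 1, 0, 6)
  clear (0,1): R0 −= (6)R1 → (1, 0, 1, 0)
pivot(2,2)=1: scale R2 → (0, 0, 1, 6)
  clear (0,2): R0 −= (1)R2 → (1, 0, 0, 1)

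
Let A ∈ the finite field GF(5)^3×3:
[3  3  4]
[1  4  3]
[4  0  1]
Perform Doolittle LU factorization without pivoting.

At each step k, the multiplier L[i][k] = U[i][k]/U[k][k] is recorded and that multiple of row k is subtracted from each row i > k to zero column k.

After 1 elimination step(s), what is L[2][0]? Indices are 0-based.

L[2][0] = 3

[col 0] pivot 3
  R1 -= 2*R0 → (0, 3, 0)  (L[1][0] := 2)
  R2 -= 3*R0 → (0, 1, 4)  (L[2][0] := 3)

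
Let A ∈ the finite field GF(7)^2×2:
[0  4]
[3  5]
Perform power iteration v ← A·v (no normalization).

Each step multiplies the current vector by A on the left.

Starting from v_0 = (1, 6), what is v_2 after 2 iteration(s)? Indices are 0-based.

v_2 = (6, 6)

v_0 = (1, 6).
v_1 = A·v_0 = (3, 5).
v_2 = A·v_1 = (6, 6).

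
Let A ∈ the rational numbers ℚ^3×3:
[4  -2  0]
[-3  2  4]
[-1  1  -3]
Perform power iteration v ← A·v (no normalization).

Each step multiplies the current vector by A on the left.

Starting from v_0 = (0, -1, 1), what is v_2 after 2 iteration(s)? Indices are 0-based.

v_2 = (4, -18, 12)

v_0 = (0, -1, 1).
v_1 = A·v_0 = (2, 2, -4).
v_2 = A·v_1 = (4, -18, 12).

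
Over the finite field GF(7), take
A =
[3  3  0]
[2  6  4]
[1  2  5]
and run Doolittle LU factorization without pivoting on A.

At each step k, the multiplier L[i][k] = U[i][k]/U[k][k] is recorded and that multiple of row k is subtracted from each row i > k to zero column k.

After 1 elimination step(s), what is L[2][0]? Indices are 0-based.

k=0: U[0][0]=3
  eliminate (1,0): mult=3, new row 1: (0, 4, 4); set L[1][0]=3
  eliminate (2,0): mult=5, new row 2: (0, 1, 5); set L[2][0]=5

L[2][0] = 5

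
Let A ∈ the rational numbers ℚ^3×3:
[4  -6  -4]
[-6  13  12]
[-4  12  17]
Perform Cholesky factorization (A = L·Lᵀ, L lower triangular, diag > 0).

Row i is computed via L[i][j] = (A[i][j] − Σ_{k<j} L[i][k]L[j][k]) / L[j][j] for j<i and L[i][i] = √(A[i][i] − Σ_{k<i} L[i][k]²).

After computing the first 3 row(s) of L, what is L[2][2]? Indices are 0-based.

L[2][2] = 2

Step 1: L[0][0] = √(4) = 2.
  L[1][0] = (-6) / L[0][0] = -3.
Step 2: L[1][1] = √(4) = 2.
  L[2][0] = (-4) / L[0][0] = -2.
  L[2][1] = (6) / L[1][1] = 3.
Step 3: L[2][2] = √(4) = 2.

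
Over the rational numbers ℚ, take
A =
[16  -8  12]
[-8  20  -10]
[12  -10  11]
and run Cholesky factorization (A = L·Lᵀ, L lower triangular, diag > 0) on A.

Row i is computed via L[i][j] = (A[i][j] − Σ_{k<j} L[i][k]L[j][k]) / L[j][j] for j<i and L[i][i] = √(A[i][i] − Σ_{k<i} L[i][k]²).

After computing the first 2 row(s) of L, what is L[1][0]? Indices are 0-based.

L[1][0] = -2

Step 1: L[0][0] = √(16) = 4.
  L[1][0] = (-8) / L[0][0] = -2.
Step 2: L[1][1] = √(16) = 4.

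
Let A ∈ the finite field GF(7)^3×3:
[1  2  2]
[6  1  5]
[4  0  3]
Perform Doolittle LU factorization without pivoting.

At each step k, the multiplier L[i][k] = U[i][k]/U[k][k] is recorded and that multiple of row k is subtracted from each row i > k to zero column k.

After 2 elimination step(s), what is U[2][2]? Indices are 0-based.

U[2][2] = 2

Step 1: pivot at (0,0) is 1.
  row1 ← row1 − (6)·row0  ⇒  L[1][0]=6, U row1=(0, 3, 0)
  row2 ← row2 − (4)·row0  ⇒  L[2][0]=4, U row2=(0, 6, 2)
Step 2: pivot at (1,1) is 3.
  row2 ← row2 − (2)·row1  ⇒  L[2][1]=2, U row2=(0, 0, 2)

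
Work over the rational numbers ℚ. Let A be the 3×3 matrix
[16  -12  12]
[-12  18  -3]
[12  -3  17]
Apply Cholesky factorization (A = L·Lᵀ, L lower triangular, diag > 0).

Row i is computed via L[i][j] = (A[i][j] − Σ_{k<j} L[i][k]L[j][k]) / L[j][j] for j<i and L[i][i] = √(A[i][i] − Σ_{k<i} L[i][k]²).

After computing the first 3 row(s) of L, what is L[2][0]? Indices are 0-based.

L[2][0] = 3

Step 1: L[0][0] = √(16) = 4.
  L[1][0] = (-12) / L[0][0] = -3.
Step 2: L[1][1] = √(9) = 3.
  L[2][0] = (12) / L[0][0] = 3.
  L[2][1] = (6) / L[1][1] = 2.
Step 3: L[2][2] = √(4) = 2.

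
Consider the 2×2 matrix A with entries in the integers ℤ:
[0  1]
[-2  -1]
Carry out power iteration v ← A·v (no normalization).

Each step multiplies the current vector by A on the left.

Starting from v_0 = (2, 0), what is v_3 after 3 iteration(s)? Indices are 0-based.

v_3 = (4, 4)

v_0 = (2, 0).
v_1 = A·v_0 = (0, -4).
v_2 = A·v_1 = (-4, 4).
v_3 = A·v_2 = (4, 4).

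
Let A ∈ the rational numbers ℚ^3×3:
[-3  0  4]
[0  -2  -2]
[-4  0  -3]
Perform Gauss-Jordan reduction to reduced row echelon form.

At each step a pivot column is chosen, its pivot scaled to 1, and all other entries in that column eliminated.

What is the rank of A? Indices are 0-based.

pivot(0,0)=-3: scale R0 → (1, 0, -4/3)
  clear (2,0): R2 −= (-4)R0 → (0, 0, -25/3)
pivot(1,1)=-2: scale R1 → (0, 1, 1)
pivot(2,2)=-25/3: scale R2 → (0, 0, 1)
  clear (0,2): R0 −= (-4/3)R2 → (1, 0, 0)
  clear (1,2): R1 −= (1)R2 → (0, 1, 0)

rank = 3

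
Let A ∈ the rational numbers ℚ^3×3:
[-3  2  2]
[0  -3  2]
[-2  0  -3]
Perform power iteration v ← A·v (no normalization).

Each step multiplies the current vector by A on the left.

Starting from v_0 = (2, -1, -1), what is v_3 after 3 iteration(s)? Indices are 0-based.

v_0 = (2, -1, -1).
v_1 = A·v_0 = (-10, 1, -1).
v_2 = A·v_1 = (30, -5, 23).
v_3 = A·v_2 = (-54, 61, -129).

v_3 = (-54, 61, -129)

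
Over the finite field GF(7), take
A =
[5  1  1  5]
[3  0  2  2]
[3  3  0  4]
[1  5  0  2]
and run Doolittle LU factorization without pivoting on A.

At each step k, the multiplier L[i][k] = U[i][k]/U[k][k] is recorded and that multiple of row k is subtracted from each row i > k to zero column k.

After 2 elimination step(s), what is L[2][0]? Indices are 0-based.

L[2][0] = 2

[col 0] pivot 5
  R1 -= 2*R0 → (0, 5, 0, 6)  (L[1][0] := 2)
  R2 -= 2*R0 → (0, 1, 5, 1)  (L[2][0] := 2)
  R3 -= 3*R0 → (0, 2, 4, 1)  (L[3][0] := 3)
[col 1] pivot 5
  R2 -= 3*R1 → (0, 0, 5, 4)  (L[2][1] := 3)
  R3 -= 6*R1 → (0, 0, 4, 0)  (L[3][1] := 6)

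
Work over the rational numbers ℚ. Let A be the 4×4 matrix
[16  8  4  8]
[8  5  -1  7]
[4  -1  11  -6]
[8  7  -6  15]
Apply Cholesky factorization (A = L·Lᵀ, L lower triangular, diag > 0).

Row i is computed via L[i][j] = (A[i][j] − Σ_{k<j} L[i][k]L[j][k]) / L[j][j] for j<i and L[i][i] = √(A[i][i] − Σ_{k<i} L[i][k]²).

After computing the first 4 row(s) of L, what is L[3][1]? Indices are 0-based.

Step 1: L[0][0] = √(16) = 4.
  L[1][0] = (8) / L[0][0] = 2.
Step 2: L[1][1] = √(1) = 1.
  L[2][0] = (4) / L[0][0] = 1.
  L[2][1] = (-3) / L[1][1] = -3.
Step 3: L[2][2] = √(1) = 1.
  L[3][0] = (8) / L[0][0] = 2.
  L[3][1] = (3) / L[1][1] = 3.
  L[3][2] = (1) / L[2][2] = 1.
Step 4: L[3][3] = √(1) = 1.

L[3][1] = 3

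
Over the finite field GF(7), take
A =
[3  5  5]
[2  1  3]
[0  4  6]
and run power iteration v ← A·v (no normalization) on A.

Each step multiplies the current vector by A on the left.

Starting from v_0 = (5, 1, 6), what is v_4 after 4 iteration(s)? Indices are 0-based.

v_4 = (6, 3, 6)

v_0 = (5, 1, 6).
v_1 = A·v_0 = (1, 1, 5).
v_2 = A·v_1 = (5, 4, 6).
v_3 = A·v_2 = (2, 4, 3).
v_4 = A·v_3 = (6, 3, 6).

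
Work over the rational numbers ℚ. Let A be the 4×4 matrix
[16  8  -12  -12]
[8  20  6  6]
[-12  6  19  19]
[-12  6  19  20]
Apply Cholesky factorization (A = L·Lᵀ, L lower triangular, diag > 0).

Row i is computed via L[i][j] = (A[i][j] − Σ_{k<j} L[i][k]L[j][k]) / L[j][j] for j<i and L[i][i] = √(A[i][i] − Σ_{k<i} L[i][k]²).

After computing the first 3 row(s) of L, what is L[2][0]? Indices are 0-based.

Step 1: L[0][0] = √(16) = 4.
  L[1][0] = (8) / L[0][0] = 2.
Step 2: L[1][1] = √(16) = 4.
  L[2][0] = (-12) / L[0][0] = -3.
  L[2][1] = (12) / L[1][1] = 3.
Step 3: L[2][2] = √(1) = 1.

L[2][0] = -3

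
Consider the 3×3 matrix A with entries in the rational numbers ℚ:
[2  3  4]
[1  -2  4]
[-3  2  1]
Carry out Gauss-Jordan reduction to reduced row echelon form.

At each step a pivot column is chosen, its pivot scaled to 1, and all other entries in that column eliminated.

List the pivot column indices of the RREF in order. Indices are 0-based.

step 1: normalize row 0 (÷2) = (1, 3/2, 2)
  row 1: subtract 1×row0 = (0, -7/2, 2)
  row 2: subtract -3×row0 = (0, 13/2, 7)
step 2: normalize row 1 (÷-7/2) = (0, 1, -4/7)
  row 0: subtract 3/2×row1 = (1, 0, 20/7)
  row 2: subtract 13/2×row1 = (0, 0, 75/7)
step 3: normalize row 2 (÷75/7) = (0, 0, 1)
  row 0: subtract 20/7×row2 = (1, 0, 0)
  row 1: subtract -4/7×row2 = (0, 1, 0)

pivot columns: 0, 1, 2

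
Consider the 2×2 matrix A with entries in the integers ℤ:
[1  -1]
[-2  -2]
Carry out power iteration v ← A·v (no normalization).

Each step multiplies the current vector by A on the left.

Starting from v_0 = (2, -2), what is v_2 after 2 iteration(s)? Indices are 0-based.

v_0 = (2, -2).
v_1 = A·v_0 = (4, 0).
v_2 = A·v_1 = (4, -8).

v_2 = (4, -8)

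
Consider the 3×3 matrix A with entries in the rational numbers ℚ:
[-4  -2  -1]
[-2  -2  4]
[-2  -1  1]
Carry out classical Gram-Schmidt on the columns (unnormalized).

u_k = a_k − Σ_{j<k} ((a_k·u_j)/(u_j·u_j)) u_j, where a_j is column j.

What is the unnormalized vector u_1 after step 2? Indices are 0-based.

u_1 = (1/3, -5/6, 1/6)

Step 1: u_0 = a_0 = (-4, -2, -2).
Step 2: u_1 = a_1 − (7/12)·u_0 = (1/3, -5/6, 1/6).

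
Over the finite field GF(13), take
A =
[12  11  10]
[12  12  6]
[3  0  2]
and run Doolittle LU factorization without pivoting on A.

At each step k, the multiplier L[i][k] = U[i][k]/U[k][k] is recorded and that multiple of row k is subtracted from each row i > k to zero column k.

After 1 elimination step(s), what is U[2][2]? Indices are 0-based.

Step 1: pivot at (0,0) is 12.
  row1 ← row1 − (1)·row0  ⇒  L[1][0]=1, U row1=(0, 1, 9)
  row2 ← row2 − (10)·row0  ⇒  L[2][0]=10, U row2=(0, 7, 6)

U[2][2] = 6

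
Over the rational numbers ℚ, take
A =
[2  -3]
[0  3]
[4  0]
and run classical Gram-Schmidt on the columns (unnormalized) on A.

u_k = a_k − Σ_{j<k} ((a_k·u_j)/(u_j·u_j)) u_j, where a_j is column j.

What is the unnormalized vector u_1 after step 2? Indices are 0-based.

u_1 = (-12/5, 3, 6/5)

Step 1: u_0 = a_0 = (2, 0, 4).
Step 2: u_1 = a_1 − (-3/10)·u_0 = (-12/5, 3, 6/5).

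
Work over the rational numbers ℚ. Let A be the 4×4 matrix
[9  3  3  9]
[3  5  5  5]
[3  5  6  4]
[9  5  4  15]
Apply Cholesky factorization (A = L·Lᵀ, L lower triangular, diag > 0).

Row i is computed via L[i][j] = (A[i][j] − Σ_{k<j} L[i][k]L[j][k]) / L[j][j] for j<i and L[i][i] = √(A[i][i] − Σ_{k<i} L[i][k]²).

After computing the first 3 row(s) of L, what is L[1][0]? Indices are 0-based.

Step 1: L[0][0] = √(9) = 3.
  L[1][0] = (3) / L[0][0] = 1.
Step 2: L[1][1] = √(4) = 2.
  L[2][0] = (3) / L[0][0] = 1.
  L[2][1] = (4) / L[1][1] = 2.
Step 3: L[2][2] = √(1) = 1.

L[1][0] = 1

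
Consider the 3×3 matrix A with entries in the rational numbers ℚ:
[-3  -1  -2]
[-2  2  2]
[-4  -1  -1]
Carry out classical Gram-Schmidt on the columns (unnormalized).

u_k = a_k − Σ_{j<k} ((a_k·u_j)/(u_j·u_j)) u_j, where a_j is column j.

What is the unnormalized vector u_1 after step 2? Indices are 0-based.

Step 1: u_0 = a_0 = (-3, -2, -4).
Step 2: u_1 = a_1 − (3/29)·u_0 = (-20/29, 64/29, -17/29).

u_1 = (-20/29, 64/29, -17/29)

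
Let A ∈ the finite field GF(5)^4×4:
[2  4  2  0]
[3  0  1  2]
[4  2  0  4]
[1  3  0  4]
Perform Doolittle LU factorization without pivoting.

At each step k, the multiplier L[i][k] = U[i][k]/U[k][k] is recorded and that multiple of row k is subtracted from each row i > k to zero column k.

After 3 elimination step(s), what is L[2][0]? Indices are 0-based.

L[2][0] = 2

Step 1: pivot at (0,0) is 2.
  row1 ← row1 − (4)·row0  ⇒  L[1][0]=4, U row1=(0, 4, 3, 2)
  row2 ← row2 − (2)·row0  ⇒  L[2][0]=2, U row2=(0, 4, 1, 4)
  row3 ← row3 − (3)·row0  ⇒  L[3][0]=3, U row3=(0, 1, 4, 4)
Step 2: pivot at (1,1) is 4.
  row2 ← row2 − (1)·row1  ⇒  L[2][1]=1, U row2=(0, 0, 3, 2)
  row3 ← row3 − (4)·row1  ⇒  L[3][1]=4, U row3=(0, 0, 2, 1)
Step 3: pivot at (2,2) is 3.
  row3 ← row3 − (4)·row2  ⇒  L[3][2]=4, U row3=(0, 0, 0, 3)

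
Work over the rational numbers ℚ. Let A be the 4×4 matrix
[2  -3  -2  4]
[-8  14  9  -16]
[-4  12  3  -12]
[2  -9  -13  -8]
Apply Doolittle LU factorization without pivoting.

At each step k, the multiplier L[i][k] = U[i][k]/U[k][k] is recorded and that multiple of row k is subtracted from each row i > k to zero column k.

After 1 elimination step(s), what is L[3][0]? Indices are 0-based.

L[3][0] = 1

k=0: U[0][0]=2
  eliminate (1,0): mult=-4, new row 1: (0, 2, 1, 0); set L[1][0]=-4
  eliminate (2,0): mult=-2, new row 2: (0, 6, -1, -4); set L[2][0]=-2
  eliminate (3,0): mult=1, new row 3: (0, -6, -11, -12); set L[3][0]=1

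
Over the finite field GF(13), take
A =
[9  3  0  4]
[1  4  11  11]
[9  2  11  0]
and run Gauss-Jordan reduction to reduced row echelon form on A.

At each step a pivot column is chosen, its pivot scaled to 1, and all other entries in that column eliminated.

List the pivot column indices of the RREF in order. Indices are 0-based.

pivot(0,0)=9: scale R0 → (1, 9, 0, 12)
  clear (1,0): R1 −= (1)R0 → (0, 8, 11, 12)
  clear (2,0): R2 −= (9)R0 → (0, 12, 11, 9)
pivot(1,1)=8: scale R1 → (0, 1, 3, 8)
  clear (0,1): R0 −= (9)R1 → (1, 0, 12, 5)
  clear (2,1): R2 −= (12)R1 → (0, 0, 1, 4)
pivot(2,2)=1: scale R2 → (0, 0, 1, 4)
  clear (0,2): R0 −= (12)R2 → (1, 0, 0, 9)
  clear (1,2): R1 −= (3)R2 → (0, 1, 0, 9)

pivot columns: 0, 1, 2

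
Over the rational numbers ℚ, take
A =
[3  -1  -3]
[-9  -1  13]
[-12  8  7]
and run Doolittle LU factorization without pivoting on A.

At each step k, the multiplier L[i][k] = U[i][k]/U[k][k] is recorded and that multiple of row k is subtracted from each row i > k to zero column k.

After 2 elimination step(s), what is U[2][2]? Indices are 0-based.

Step 1: pivot at (0,0) is 3.
  row1 ← row1 − (-3)·row0  ⇒  L[1][0]=-3, U row1=(0, -4, 4)
  row2 ← row2 − (-4)·row0  ⇒  L[2][0]=-4, U row2=(0, 4, -5)
Step 2: pivot at (1,1) is -4.
  row2 ← row2 − (-1)·row1  ⇒  L[2][1]=-1, U row2=(0, 0, -1)

U[2][2] = -1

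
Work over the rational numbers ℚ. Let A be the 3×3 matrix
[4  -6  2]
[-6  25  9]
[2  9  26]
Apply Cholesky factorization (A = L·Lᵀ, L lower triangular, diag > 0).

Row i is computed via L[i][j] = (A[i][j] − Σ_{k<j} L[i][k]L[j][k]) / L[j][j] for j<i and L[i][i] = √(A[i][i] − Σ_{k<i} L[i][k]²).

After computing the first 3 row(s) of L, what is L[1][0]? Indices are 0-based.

Step 1: L[0][0] = √(4) = 2.
  L[1][0] = (-6) / L[0][0] = -3.
Step 2: L[1][1] = √(16) = 4.
  L[2][0] = (2) / L[0][0] = 1.
  L[2][1] = (12) / L[1][1] = 3.
Step 3: L[2][2] = √(16) = 4.

L[1][0] = -3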